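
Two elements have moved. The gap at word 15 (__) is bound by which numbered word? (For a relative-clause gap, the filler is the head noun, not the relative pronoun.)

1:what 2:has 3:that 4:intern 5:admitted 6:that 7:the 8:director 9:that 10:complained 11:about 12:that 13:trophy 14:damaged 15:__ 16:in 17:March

The marked gap is the direct object of "damaged".
Its filler is the fronted wh-phrase "what", at word 1.
(The other dependency links word 8 to a gap after word 9.)

1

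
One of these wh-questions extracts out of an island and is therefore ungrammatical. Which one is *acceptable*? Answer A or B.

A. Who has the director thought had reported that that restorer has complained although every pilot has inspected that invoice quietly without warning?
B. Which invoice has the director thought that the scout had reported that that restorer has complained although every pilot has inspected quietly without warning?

In B, the wh-phrase is extracted from inside an adjunct island (introduced by "although"), which blocks movement.
In A, the extraction path crosses only that-complement boundaries, which are transparent.
So A is grammatical.

A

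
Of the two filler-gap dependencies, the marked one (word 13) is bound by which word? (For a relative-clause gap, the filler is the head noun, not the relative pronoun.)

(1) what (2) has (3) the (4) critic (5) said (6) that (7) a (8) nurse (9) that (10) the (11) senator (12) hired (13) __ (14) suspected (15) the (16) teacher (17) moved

8

The marked gap is inside the relative clause, the direct object of "hired".
Its filler is the head noun "nurse" (via "that"), at word 8.
(The other dependency links word 1 to a gap after word 17.)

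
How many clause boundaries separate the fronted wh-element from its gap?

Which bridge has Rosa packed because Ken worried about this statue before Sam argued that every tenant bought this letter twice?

"which bridge" originates inside the matrix clause — no clause boundary is crossed.

0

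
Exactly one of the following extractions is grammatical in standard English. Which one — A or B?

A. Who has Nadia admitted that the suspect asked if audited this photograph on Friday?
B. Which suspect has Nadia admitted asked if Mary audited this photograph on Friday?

B

In A, the wh-phrase is extracted from inside a wh-island (introduced by "if"), which blocks movement.
In B, the extraction path crosses only that-complement boundaries, which are transparent.
So B is grammatical.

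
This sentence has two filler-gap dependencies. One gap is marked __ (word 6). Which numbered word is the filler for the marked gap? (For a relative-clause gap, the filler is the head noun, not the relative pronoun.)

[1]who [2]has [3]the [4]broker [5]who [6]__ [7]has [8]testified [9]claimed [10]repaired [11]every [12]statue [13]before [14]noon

4

The marked gap is inside the relative clause, the subject of "testified".
Its filler is the head noun "broker" (via "who"), at word 4.
(The other dependency links word 1 to a gap after word 9.)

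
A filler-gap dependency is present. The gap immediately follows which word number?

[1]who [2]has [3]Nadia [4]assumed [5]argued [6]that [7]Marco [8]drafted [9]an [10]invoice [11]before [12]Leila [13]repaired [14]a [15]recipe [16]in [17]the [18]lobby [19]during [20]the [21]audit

The displaced element is "who" (word 1).
It is linked across 1 clause boundary (Ø).
It functions as the subject of "argued", so the gap sits immediately after word 4 ("assumed").
Base order: Nadia has assumed that who argued that Marco drafted an invoice before Leila repaired a recipe in the lobby during the audit.

4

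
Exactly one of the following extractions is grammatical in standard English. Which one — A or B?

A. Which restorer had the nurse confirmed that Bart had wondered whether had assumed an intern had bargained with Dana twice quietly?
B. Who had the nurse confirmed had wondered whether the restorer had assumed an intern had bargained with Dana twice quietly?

B

In A, the wh-phrase is extracted from inside a wh-island (introduced by "whether"), which blocks movement.
In B, the extraction path crosses only that-complement boundaries, which are transparent.
So B is grammatical.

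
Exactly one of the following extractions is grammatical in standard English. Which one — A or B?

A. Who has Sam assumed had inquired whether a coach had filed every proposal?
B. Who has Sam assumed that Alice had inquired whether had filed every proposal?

In B, the wh-phrase is extracted from inside a wh-island (introduced by "whether"), which blocks movement.
In A, the extraction path crosses only that-complement boundaries, which are transparent.
So A is grammatical.

A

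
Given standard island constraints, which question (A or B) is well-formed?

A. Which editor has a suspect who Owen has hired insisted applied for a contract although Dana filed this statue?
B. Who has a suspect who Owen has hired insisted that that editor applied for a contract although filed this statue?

In B, the wh-phrase is extracted from inside an adjunct island (introduced by "although"), which blocks movement.
In A, the extraction path crosses only that-complement boundaries, which are transparent.
So A is grammatical.

A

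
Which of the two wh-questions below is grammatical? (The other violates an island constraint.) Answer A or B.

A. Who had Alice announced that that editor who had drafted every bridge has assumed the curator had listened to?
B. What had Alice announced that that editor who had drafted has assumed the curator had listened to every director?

A

In B, the wh-phrase is extracted from inside a complex-NP island (relative clause) (introduced by "who"), which blocks movement.
In A, the extraction path crosses only that-complement boundaries, which are transparent.
So A is grammatical.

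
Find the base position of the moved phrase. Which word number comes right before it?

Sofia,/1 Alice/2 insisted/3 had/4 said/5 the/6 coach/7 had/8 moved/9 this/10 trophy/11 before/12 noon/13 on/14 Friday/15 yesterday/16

3

The displaced element is "Sofia" (word 1).
It is linked across 1 clause boundary (Ø).
It functions as the subject of "said", so the gap sits immediately after word 3 ("insisted").
Base order: Alice insisted that Sofia had said the coach had moved this trophy before noon on Friday yesterday.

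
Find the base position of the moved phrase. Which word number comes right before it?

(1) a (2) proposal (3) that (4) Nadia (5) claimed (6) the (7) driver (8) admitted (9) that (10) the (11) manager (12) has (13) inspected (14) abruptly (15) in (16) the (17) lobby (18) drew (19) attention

13

The displaced element is "a proposal" (word 2).
It is linked across 2 clause boundaries (Ø → that).
It functions as the direct object of "inspected", so the gap sits immediately after word 13 ("inspected").
Base order: Nadia claimed the driver admitted that the manager has inspected a proposal abruptly in the lobby.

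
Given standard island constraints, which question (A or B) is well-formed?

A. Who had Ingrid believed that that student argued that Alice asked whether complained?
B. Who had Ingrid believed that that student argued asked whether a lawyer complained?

In A, the wh-phrase is extracted from inside a wh-island (introduced by "whether"), which blocks movement.
In B, the extraction path crosses only that-complement boundaries, which are transparent.
So B is grammatical.

B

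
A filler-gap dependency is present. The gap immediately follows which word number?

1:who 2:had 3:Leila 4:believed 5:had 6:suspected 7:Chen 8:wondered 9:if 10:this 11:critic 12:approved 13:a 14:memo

The displaced element is "who" (word 1).
It is linked across 1 clause boundary (Ø).
It functions as the subject of "suspected", so the gap sits immediately after word 4 ("believed").
Base order: Leila had believed that who had suspected Chen wondered if this critic approved a memo.

4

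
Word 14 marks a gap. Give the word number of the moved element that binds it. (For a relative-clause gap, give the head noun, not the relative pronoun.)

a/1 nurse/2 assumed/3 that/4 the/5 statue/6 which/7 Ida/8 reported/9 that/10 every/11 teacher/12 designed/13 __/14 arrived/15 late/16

The gap at 14 is the object of "designed", inside a relative clause.
The relative pronoun is "which" (word 7); it is bound by the head noun immediately before it.
Its filler is the head noun "statue", at word 6.

6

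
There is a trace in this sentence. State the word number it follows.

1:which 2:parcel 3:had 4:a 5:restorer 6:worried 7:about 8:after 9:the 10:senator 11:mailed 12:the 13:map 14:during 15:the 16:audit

The displaced element is "which parcel" (word 2).
It functions as the object of the preposition "about" of "worried", so the gap sits immediately after word 7 ("about").
Base order: A restorer had worried about which parcel after the senator mailed the map during the audit.

7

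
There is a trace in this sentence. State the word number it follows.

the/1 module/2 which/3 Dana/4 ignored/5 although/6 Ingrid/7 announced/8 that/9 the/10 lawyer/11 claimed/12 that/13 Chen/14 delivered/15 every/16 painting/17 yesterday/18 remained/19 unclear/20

5

The displaced element is "the module" (word 2).
It functions as the direct object of "ignored", so the gap sits immediately after word 5 ("ignored").
Base order: Dana ignored the module although Ingrid announced that the lawyer claimed that Chen delivered every painting yesterday.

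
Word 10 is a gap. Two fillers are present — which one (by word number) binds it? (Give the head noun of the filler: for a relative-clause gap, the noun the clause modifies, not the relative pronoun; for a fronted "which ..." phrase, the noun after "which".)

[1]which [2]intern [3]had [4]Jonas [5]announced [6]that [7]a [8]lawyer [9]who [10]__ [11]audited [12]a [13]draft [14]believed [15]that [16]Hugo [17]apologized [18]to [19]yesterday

8

The marked gap is inside the relative clause, the subject of "audited".
Its filler is the head noun "lawyer" (via "who"), at word 8.
(The other dependency links word 2 to a gap after word 18.)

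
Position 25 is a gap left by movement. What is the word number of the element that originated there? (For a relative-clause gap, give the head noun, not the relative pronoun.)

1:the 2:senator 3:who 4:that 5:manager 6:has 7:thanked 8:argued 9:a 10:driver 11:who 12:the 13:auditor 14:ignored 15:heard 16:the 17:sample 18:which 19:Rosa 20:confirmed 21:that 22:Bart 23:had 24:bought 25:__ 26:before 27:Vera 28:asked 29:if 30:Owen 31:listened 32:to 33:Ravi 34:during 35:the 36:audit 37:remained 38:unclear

The gap at 25 is the object of "bought", inside a relative clause.
The relative pronoun is "which" (word 18); it is bound by the head noun immediately before it.
Its filler is the head noun "sample", at word 17.

17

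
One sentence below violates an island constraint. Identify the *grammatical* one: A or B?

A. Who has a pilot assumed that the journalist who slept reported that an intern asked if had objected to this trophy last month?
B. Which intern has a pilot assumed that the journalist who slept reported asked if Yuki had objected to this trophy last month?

In A, the wh-phrase is extracted from inside a wh-island (introduced by "if"), which blocks movement.
In B, the extraction path crosses only that-complement boundaries, which are transparent.
So B is grammatical.

B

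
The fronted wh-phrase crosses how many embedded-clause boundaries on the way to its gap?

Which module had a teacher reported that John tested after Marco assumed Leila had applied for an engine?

"which module" is extracted from the object of "tested".
Boundaries crossed, outermost first: [that] — 1 in total.

1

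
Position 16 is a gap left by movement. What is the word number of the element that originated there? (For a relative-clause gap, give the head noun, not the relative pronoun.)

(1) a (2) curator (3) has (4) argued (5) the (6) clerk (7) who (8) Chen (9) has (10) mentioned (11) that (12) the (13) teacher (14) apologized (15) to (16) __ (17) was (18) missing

6

The gap at 16 is the prepositional object of "apologized", inside a relative clause.
The relative pronoun is "who" (word 7); it is bound by the head noun immediately before it.
Its filler is the head noun "clerk", at word 6.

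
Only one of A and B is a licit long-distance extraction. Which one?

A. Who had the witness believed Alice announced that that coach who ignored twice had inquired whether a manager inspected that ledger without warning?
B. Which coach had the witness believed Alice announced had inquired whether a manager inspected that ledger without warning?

In A, the wh-phrase is extracted from inside a complex-NP island (relative clause) (introduced by "who"), which blocks movement.
In B, the extraction path crosses only that-complement boundaries, which are transparent.
So B is grammatical.

B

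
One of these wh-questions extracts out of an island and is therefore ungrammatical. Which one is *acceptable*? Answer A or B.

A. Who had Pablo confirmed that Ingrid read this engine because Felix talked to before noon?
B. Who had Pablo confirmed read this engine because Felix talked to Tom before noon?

B

In A, the wh-phrase is extracted from inside an adjunct island (introduced by "because"), which blocks movement.
In B, the extraction path crosses only that-complement boundaries, which are transparent.
So B is grammatical.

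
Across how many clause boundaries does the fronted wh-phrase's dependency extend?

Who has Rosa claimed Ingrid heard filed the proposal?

"who" is extracted from the subject of "filed".
Boundaries crossed, outermost first: [Ø], [Ø] — 2 in total.

2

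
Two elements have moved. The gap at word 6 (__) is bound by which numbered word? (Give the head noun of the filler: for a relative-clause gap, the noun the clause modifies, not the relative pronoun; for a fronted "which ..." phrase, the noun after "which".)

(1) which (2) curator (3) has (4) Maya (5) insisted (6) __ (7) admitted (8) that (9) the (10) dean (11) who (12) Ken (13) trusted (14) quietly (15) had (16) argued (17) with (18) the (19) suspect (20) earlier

2

The marked gap is the subject of "admitted".
Its filler is the fronted wh-phrase "which curator", at word 2.
(The other dependency links word 10 to a gap after word 13.)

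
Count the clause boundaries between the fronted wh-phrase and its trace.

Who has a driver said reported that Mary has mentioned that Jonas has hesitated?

1

"who" is extracted from the subject of "reported".
Boundaries crossed, outermost first: [Ø] — 1 in total.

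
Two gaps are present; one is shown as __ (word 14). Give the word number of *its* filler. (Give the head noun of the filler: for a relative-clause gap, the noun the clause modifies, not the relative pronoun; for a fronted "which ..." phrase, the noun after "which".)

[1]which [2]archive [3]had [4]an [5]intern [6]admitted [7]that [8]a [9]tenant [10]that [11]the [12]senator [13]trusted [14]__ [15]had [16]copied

9

The marked gap is inside the relative clause, the direct object of "trusted".
Its filler is the head noun "tenant" (via "that"), at word 9.
(The other dependency links word 2 to a gap after word 16.)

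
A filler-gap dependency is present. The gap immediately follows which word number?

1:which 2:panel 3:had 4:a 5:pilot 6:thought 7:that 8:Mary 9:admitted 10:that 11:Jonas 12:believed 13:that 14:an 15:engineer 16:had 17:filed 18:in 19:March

17

The displaced element is "which panel" (word 2).
It is linked across 3 clause boundaries (that → that → that).
It functions as the direct object of "filed", so the gap sits immediately after word 17 ("filed").
Base order: A pilot had thought that Mary admitted that Jonas believed that an engineer had filed which panel in March.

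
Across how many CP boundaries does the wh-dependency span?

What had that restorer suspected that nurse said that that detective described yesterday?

2

"what" is extracted from the object of "described".
Boundaries crossed, outermost first: [Ø], [that] — 2 in total.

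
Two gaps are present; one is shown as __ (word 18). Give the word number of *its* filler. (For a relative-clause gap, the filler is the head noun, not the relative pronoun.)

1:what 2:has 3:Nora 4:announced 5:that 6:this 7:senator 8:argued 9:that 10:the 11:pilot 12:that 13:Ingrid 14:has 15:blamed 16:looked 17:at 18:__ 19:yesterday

1

The marked gap is the object of the preposition "at" of "looked".
Its filler is the fronted wh-phrase "what", at word 1.
(The other dependency links word 11 to a gap after word 15.)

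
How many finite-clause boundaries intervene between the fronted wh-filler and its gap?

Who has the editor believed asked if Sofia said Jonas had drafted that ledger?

1

"who" is extracted from the subject of "asked".
Boundaries crossed, outermost first: [Ø] — 1 in total.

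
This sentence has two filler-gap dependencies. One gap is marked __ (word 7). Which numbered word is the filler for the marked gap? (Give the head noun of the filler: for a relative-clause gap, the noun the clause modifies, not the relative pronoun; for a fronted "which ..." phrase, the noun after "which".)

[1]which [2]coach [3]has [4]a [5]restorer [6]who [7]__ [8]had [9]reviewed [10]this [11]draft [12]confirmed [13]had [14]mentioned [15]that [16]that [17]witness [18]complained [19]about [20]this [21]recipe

The marked gap is inside the relative clause, the subject of "reviewed".
Its filler is the head noun "restorer" (via "who"), at word 5.
(The other dependency links word 2 to a gap after word 12.)

5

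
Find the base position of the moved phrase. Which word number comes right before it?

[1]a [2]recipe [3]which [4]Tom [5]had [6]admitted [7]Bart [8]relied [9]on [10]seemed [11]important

The displaced element is "a recipe" (word 2).
It is linked across 1 clause boundary (Ø).
It functions as the object of the preposition "on" of "relied", so the gap sits immediately after word 9 ("on").
Base order: Tom had admitted Bart relied on a recipe.

9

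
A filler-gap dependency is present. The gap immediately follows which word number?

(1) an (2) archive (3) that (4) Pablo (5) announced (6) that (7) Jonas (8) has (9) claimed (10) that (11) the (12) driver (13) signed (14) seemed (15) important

The displaced element is "an archive" (word 2).
It is linked across 2 clause boundaries (that → that).
It functions as the direct object of "signed", so the gap sits immediately after word 13 ("signed").
Base order: Pablo announced that Jonas has claimed that the driver signed an archive.

13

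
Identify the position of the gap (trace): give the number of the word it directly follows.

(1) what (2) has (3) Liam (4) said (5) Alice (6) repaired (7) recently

6

The displaced element is "what" (word 1).
It is linked across 1 clause boundary (Ø).
It functions as the direct object of "repaired", so the gap sits immediately after word 6 ("repaired").
Base order: Liam has said Alice repaired what recently.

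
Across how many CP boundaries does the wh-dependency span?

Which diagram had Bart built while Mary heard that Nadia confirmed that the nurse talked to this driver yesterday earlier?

"which diagram" originates inside the matrix clause — no clause boundary is crossed.

0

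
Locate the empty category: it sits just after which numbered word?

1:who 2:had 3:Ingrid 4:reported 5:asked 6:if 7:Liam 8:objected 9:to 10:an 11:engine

The displaced element is "who" (word 1).
It is linked across 1 clause boundary (Ø).
It functions as the subject of "asked", so the gap sits immediately after word 4 ("reported").
Base order: Ingrid had reported that who asked if Liam objected to an engine.

4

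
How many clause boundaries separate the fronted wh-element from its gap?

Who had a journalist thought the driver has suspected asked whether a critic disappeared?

"who" is extracted from the subject of "asked".
Boundaries crossed, outermost first: [Ø], [Ø] — 2 in total.

2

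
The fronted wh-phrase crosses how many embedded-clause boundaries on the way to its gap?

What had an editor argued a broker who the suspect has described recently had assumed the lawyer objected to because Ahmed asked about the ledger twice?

2

"what" is extracted from the PP object of "objected".
Boundaries crossed, outermost first: [Ø], [Ø] — 2 in total.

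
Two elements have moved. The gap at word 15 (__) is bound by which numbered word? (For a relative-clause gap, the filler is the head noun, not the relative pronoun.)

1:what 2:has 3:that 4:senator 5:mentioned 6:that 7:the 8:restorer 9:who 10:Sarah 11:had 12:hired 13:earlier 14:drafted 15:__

The marked gap is the direct object of "drafted".
Its filler is the fronted wh-phrase "what", at word 1.
(The other dependency links word 8 to a gap after word 12.)

1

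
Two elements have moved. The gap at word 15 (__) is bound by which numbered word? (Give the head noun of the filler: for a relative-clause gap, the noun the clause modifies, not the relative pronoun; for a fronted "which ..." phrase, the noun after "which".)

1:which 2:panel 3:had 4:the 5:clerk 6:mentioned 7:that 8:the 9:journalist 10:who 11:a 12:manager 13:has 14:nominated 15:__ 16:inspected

The marked gap is inside the relative clause, the direct object of "nominated".
Its filler is the head noun "journalist" (via "who"), at word 9.
(The other dependency links word 2 to a gap after word 16.)

9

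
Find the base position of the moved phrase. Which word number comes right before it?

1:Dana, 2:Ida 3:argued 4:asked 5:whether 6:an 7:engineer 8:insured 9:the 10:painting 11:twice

The displaced element is "Dana" (word 1).
It is linked across 1 clause boundary (Ø).
It functions as the subject of "asked", so the gap sits immediately after word 3 ("argued").
Base order: Ida argued that Dana asked whether an engineer insured the painting twice.

3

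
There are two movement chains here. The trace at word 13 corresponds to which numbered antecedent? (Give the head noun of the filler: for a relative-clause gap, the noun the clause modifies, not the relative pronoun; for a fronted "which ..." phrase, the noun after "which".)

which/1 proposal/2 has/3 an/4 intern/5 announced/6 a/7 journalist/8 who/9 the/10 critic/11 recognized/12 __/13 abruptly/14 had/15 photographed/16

8

The marked gap is inside the relative clause, the direct object of "recognized".
Its filler is the head noun "journalist" (via "who"), at word 8.
(The other dependency links word 2 to a gap after word 16.)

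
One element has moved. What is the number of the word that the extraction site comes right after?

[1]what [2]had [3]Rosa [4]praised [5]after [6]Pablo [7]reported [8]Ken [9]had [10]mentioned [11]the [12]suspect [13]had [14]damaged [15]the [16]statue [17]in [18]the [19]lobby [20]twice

4

The displaced element is "what" (word 1).
It functions as the direct object of "praised", so the gap sits immediately after word 4 ("praised").
Base order: Rosa had praised what after Pablo reported Ken had mentioned the suspect had damaged the statue in the lobby twice.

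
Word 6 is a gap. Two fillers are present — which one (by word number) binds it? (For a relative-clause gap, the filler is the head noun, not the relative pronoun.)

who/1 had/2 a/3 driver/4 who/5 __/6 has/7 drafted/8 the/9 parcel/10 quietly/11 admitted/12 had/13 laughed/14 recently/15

The marked gap is inside the relative clause, the subject of "drafted".
Its filler is the head noun "driver" (via "who"), at word 4.
(The other dependency links word 1 to a gap after word 12.)

4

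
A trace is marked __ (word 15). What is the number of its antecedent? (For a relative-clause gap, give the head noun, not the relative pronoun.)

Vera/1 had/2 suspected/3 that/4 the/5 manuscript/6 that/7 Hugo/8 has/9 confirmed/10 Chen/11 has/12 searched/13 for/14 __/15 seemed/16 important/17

6

The gap at 15 is the prepositional object of "searched", inside a relative clause.
The relative pronoun is "that" (word 7); it is bound by the head noun immediately before it.
Its filler is the head noun "manuscript", at word 6.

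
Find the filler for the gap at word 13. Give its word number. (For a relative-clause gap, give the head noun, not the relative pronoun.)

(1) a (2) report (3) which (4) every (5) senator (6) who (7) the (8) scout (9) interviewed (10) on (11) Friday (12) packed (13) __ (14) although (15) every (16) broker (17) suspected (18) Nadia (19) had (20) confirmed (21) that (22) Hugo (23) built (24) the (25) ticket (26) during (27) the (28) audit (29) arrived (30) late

The gap at 13 is the object of "packed", inside a relative clause.
The relative pronoun is "which" (word 3); it is bound by the head noun immediately before it.
Its filler is the head noun "report", at word 2.

2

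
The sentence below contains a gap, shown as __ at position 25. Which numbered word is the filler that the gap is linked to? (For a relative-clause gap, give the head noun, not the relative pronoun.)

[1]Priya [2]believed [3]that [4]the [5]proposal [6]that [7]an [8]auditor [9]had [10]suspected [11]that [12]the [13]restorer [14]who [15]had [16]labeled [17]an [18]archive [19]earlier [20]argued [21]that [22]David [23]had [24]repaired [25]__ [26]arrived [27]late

The gap at 25 is the object of "repaired", inside a relative clause.
The relative pronoun is "that" (word 6); it is bound by the head noun immediately before it.
Its filler is the head noun "proposal", at word 5.

5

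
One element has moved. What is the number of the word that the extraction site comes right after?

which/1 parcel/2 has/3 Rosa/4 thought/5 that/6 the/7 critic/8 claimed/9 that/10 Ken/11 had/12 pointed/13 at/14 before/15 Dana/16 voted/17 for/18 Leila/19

14

The displaced element is "which parcel" (word 2).
It is linked across 2 clause boundaries (that → that).
It functions as the object of the preposition "at" of "pointed", so the gap sits immediately after word 14 ("at").
Base order: Rosa has thought that the critic claimed that Ken had pointed at which parcel before Dana voted for Leila.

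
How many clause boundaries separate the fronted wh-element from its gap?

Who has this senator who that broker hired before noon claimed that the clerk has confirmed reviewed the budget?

2

"who" is extracted from the subject of "reviewed".
Boundaries crossed, outermost first: [that], [Ø] — 2 in total.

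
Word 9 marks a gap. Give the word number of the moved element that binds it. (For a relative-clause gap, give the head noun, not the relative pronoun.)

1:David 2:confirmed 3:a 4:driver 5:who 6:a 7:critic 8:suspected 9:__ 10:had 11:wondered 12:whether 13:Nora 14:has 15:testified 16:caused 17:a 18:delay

The gap at 9 is the subject of "wondered", inside a relative clause.
The relative pronoun is "who" (word 5); it is bound by the head noun immediately before it.
Its filler is the head noun "driver", at word 4.

4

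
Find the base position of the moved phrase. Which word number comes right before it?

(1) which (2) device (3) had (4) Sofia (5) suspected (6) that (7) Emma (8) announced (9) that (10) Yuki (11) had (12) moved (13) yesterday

The displaced element is "which device" (word 2).
It is linked across 2 clause boundaries (that → that).
It functions as the direct object of "moved", so the gap sits immediately after word 12 ("moved").
Base order: Sofia had suspected that Emma announced that Yuki had moved which device yesterday.

12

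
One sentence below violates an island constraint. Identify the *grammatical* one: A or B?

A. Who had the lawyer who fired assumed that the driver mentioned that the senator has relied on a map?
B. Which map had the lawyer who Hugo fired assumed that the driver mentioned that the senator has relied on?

In A, the wh-phrase is extracted from inside a complex-NP island (relative clause) (introduced by "who"), which blocks movement.
In B, the extraction path crosses only that-complement boundaries, which are transparent.
So B is grammatical.

B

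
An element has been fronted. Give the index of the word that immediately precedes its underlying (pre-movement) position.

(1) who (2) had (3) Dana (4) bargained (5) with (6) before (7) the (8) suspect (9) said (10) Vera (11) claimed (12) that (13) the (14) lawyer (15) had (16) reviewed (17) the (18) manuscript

The displaced element is "who" (word 1).
It functions as the object of the preposition "with" of "bargained", so the gap sits immediately after word 5 ("with").
Base order: Dana had bargained with who before the suspect said Vera claimed that the lawyer had reviewed the manuscript.

5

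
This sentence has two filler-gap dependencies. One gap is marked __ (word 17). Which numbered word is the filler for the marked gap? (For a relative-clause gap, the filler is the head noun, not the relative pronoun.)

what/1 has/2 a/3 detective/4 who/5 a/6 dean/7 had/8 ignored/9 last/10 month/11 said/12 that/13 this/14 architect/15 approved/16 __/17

The marked gap is the direct object of "approved".
Its filler is the fronted wh-phrase "what", at word 1.
(The other dependency links word 4 to a gap after word 9.)

1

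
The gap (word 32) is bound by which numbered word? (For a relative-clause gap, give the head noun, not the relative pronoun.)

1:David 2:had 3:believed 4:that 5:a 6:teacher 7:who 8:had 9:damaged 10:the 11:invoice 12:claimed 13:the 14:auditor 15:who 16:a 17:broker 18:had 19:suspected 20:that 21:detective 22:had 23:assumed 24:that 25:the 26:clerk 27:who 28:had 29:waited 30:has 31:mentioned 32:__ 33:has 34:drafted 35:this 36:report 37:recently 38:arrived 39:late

The gap at 32 is the subject of "drafted", inside a relative clause.
The relative pronoun is "who" (word 15); it is bound by the head noun immediately before it.
Its filler is the head noun "auditor", at word 14.

14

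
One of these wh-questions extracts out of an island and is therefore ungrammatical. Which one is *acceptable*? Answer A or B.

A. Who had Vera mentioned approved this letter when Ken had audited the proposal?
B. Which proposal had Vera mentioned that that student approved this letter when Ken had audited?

A

In B, the wh-phrase is extracted from inside an adjunct island (introduced by "when"), which blocks movement.
In A, the extraction path crosses only that-complement boundaries, which are transparent.
So A is grammatical.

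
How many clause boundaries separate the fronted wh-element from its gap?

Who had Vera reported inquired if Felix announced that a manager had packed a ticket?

1

"who" is extracted from the subject of "inquired".
Boundaries crossed, outermost first: [Ø] — 1 in total.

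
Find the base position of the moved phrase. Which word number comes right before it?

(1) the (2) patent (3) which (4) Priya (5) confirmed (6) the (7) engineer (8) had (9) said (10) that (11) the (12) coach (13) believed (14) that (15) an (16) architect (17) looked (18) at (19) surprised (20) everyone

The displaced element is "the patent" (word 2).
It is linked across 3 clause boundaries (Ø → that → that).
It functions as the object of the preposition "at" of "looked", so the gap sits immediately after word 18 ("at").
Base order: Priya confirmed the engineer had said that the coach believed that an architect looked at the patent.

18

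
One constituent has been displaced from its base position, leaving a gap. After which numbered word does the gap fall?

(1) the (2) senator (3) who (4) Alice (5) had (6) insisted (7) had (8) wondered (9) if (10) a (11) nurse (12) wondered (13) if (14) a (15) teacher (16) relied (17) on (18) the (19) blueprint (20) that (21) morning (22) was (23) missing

6

The displaced element is "the senator" (word 2).
It is linked across 1 clause boundary (Ø).
It functions as the subject of "wondered", so the gap sits immediately after word 6 ("insisted").
Base order: Alice had insisted the senator had wondered if a nurse wondered if a teacher relied on the blueprint that morning.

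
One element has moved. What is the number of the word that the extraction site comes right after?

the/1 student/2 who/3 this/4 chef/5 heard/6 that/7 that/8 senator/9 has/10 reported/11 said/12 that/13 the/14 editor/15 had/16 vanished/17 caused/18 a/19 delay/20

11

The displaced element is "the student" (word 2).
It is linked across 2 clause boundaries (that → Ø).
It functions as the subject of "said", so the gap sits immediately after word 11 ("reported").
Base order: This chef heard that that senator has reported the student said that the editor had vanished.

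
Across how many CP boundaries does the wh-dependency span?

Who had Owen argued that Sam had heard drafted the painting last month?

"who" is extracted from the subject of "drafted".
Boundaries crossed, outermost first: [that], [Ø] — 2 in total.

2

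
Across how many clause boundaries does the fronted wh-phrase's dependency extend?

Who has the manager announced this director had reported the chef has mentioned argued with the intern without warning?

"who" is extracted from the subject of "argued".
Boundaries crossed, outermost first: [Ø], [Ø], [Ø] — 3 in total.

3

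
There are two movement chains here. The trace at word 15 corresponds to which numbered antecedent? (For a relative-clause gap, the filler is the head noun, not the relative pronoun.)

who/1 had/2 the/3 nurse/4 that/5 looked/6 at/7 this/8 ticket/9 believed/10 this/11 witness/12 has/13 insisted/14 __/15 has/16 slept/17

1

The marked gap is the subject of "slept".
Its filler is the fronted wh-phrase "who", at word 1.
(The other dependency links word 4 to a gap after word 5.)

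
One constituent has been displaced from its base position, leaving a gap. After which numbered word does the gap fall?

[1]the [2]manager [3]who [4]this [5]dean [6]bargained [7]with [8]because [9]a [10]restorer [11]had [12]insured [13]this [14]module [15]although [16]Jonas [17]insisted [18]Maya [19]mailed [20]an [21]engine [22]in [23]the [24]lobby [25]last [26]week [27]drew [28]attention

7

The displaced element is "the manager" (word 2).
It functions as the object of the preposition "with" of "bargained", so the gap sits immediately after word 7 ("with").
Base order: This dean bargained with the manager because a restorer had insured this module although Jonas insisted Maya mailed an engine in the lobby last week.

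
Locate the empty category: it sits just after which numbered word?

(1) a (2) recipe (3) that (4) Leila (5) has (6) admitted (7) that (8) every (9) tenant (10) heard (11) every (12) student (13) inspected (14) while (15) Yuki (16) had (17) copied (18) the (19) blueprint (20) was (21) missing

13

The displaced element is "a recipe" (word 2).
It is linked across 2 clause boundaries (that → Ø).
It functions as the direct object of "inspected", so the gap sits immediately after word 13 ("inspected").
Base order: Leila has admitted that every tenant heard every student inspected a recipe while Yuki had copied the blueprint.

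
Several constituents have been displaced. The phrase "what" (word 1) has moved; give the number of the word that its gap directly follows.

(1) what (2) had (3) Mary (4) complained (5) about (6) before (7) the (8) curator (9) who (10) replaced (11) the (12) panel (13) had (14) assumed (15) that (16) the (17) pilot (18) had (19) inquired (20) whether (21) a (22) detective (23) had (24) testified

5

The displaced element is "what" (word 1).
It functions as the object of the preposition "about" of "complained", so the gap sits immediately after word 5 ("about").
Base order: Mary had complained about what before the curator who replaced the panel had assumed that the pilot had inquired whether a detective had testified.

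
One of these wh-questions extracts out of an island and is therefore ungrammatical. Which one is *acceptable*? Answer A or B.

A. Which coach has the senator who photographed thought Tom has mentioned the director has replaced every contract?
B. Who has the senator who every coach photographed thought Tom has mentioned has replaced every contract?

B

In A, the wh-phrase is extracted from inside a complex-NP island (relative clause) (introduced by "who"), which blocks movement.
In B, the extraction path crosses only that-complement boundaries, which are transparent.
So B is grammatical.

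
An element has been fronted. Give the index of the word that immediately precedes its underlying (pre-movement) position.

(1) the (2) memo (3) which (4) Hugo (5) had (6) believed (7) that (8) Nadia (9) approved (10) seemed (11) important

The displaced element is "the memo" (word 2).
It is linked across 1 clause boundary (that).
It functions as the direct object of "approved", so the gap sits immediately after word 9 ("approved").
Base order: Hugo had believed that Nadia approved the memo.

9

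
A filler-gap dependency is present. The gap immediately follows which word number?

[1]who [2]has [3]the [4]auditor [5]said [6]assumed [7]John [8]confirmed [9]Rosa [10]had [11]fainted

5

The displaced element is "who" (word 1).
It is linked across 1 clause boundary (Ø).
It functions as the subject of "assumed", so the gap sits immediately after word 5 ("said").
Base order: The auditor has said who assumed John confirmed Rosa had fainted.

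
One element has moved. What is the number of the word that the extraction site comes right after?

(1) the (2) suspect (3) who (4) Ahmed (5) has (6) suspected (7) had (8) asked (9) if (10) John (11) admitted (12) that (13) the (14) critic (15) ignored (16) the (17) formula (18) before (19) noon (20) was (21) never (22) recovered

The displaced element is "the suspect" (word 2).
It is linked across 1 clause boundary (Ø).
It functions as the subject of "asked", so the gap sits immediately after word 6 ("suspected").
Base order: Ahmed has suspected that the suspect had asked if John admitted that the critic ignored the formula before noon.

6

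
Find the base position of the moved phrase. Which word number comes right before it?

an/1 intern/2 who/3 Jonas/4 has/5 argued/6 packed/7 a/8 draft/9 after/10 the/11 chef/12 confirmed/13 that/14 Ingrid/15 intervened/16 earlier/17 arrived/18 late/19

6

The displaced element is "an intern" (word 2).
It is linked across 1 clause boundary (Ø).
It functions as the subject of "packed", so the gap sits immediately after word 6 ("argued").
Base order: Jonas has argued that an intern packed a draft after the chef confirmed that Ingrid intervened earlier.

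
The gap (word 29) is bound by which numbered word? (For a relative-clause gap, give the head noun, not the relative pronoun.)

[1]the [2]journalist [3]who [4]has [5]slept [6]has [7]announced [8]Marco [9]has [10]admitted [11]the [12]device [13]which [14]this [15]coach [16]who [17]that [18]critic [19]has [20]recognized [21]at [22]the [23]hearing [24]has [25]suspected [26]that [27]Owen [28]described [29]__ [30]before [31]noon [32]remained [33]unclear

The gap at 29 is the object of "described", inside a relative clause.
The relative pronoun is "which" (word 13); it is bound by the head noun immediately before it.
Its filler is the head noun "device", at word 12.

12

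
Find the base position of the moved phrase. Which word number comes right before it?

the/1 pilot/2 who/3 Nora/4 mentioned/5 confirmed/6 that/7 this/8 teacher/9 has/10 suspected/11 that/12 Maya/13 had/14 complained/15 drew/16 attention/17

5

The displaced element is "the pilot" (word 2).
It is linked across 1 clause boundary (Ø).
It functions as the subject of "confirmed", so the gap sits immediately after word 5 ("mentioned").
Base order: Nora mentioned that the pilot confirmed that this teacher has suspected that Maya had complained.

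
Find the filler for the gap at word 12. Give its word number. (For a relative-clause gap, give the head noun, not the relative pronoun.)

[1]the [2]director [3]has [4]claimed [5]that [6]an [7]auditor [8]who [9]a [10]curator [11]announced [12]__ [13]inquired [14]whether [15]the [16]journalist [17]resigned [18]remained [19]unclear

7

The gap at 12 is the subject of "inquired", inside a relative clause.
The relative pronoun is "who" (word 8); it is bound by the head noun immediately before it.
Its filler is the head noun "auditor", at word 7.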